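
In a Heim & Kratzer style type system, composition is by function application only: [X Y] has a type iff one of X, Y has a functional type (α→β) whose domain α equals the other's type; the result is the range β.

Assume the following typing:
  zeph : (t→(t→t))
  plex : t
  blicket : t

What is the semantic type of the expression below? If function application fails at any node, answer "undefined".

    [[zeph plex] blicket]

[zeph plex]: zeph is (t→(t→t)), plex is t; result (t→t).
[[zeph plex] blicket]: [zeph plex] is (t→t), blicket is t; result t.

t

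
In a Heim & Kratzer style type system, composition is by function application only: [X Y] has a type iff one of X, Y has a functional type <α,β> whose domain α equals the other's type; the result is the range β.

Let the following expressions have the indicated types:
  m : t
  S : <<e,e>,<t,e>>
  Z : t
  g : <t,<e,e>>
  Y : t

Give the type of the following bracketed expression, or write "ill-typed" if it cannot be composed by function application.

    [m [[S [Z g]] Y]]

At [Z g], g : <t,<e,e>> takes Z : t, giving <e,e>.
At [S [Z g]], S : <<e,e>,<t,e>> takes [Z g] : <e,e>, giving <t,e>.
At [[S [Z g]] Y], [S [Z g]] : <t,e> takes Y : t, giving e.
[m [[S [Z g]] Y]]: t and e cannot combine by function application — type clash.

ill-typed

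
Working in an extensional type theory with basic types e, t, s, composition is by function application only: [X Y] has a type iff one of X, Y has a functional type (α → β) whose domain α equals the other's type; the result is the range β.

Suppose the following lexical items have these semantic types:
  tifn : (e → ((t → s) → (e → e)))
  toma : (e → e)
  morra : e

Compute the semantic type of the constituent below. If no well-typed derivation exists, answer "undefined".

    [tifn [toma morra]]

((t → s) → (e → e))

At [toma morra], toma : (e → e) takes morra : e, giving e.
At [tifn [toma morra]], tifn : (e → ((t → s) → (e → e))) takes [toma morra] : e, giving ((t → s) → (e → e)).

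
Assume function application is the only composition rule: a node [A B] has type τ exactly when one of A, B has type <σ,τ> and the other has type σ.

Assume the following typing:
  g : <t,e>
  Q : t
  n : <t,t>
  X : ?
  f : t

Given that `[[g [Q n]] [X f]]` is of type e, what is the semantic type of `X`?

At [[g [Q n]] [X f]] (required: e): [g [Q n]] is e, which is not a function with range e; hence [X f] is the functor — type <e,e>.
At [X f] (required: <e,e>): f is t, which is not a function with range <e,e>; hence X is the functor — type <t,<e,e>>.

<t,<e,e>>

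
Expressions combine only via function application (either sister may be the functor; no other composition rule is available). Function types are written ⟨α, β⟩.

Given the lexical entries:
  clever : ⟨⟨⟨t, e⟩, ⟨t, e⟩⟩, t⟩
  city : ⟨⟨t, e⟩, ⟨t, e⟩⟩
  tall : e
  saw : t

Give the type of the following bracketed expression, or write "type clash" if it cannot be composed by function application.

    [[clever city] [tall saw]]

type clash

At [clever city], clever : ⟨⟨⟨t, e⟩, ⟨t, e⟩⟩, t⟩ takes city : ⟨⟨t, e⟩, ⟨t, e⟩⟩, giving t.
At [tall saw]: neither e nor t can take the other as argument; the node is ill-typed.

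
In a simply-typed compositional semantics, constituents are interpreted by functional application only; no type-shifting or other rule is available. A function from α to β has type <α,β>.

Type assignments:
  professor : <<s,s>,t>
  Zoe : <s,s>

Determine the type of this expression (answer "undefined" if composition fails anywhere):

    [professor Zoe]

[professor Zoe] — professor of type <<s,s>,t> combines with Zoe of type <s,s>: type t.

t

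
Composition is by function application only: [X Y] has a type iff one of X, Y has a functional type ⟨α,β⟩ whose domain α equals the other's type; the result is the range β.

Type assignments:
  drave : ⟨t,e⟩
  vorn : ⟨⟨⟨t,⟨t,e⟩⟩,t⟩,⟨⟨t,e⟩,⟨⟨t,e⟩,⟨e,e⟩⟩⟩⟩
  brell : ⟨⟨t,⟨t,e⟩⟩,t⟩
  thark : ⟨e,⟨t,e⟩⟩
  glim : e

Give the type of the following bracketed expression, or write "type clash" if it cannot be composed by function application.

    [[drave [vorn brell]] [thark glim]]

[vorn brell]: functor vorn : ⟨⟨⟨t,⟨t,e⟩⟩,t⟩,⟨⟨t,e⟩,⟨⟨t,e⟩,⟨e,e⟩⟩⟩⟩, argument brell : ⟨⟨t,⟨t,e⟩⟩,t⟩; result ⟨⟨t,e⟩,⟨⟨t,e⟩,⟨e,e⟩⟩⟩.
[drave [vorn brell]]: functor [vorn brell] : ⟨⟨t,e⟩,⟨⟨t,e⟩,⟨e,e⟩⟩⟩, argument drave : ⟨t,e⟩; result ⟨⟨t,e⟩,⟨e,e⟩⟩.
[thark glim]: functor thark : ⟨e,⟨t,e⟩⟩, argument glim : e; result ⟨t,e⟩.
[[drave [vorn brell]] [thark glim]]: functor [drave [vorn brell]] : ⟨⟨t,e⟩,⟨e,e⟩⟩, argument [thark glim] : ⟨t,e⟩; result ⟨e,e⟩.

⟨e,e⟩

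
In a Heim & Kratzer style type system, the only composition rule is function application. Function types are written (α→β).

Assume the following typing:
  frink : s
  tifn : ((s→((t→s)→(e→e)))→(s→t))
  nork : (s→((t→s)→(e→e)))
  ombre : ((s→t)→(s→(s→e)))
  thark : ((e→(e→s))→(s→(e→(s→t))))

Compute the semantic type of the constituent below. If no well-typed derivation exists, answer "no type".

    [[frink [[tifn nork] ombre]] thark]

[tifn nork]: functor tifn : ((s→((t→s)→(e→e)))→(s→t)), argument nork : (s→((t→s)→(e→e))); result (s→t).
[[tifn nork] ombre]: functor ombre : ((s→t)→(s→(s→e))), argument [tifn nork] : (s→t); result (s→(s→e)).
[frink [[tifn nork] ombre]]: functor [[tifn nork] ombre] : (s→(s→e)), argument frink : s; result (s→e).
[[frink [[tifn nork] ombre]] thark]: (s→e) and ((e→(e→s))→(s→(e→(s→t)))) cannot combine by function application — type clash.

no type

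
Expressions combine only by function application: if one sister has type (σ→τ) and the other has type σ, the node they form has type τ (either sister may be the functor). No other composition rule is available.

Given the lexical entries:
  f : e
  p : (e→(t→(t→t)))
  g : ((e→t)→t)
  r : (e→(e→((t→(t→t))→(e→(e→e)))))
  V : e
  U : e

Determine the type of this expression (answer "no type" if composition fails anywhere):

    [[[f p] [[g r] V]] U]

At [f p], p : (e→(t→(t→t))) takes f : e, giving (t→(t→t)).
[g r]: ((e→t)→t) with (e→(e→((t→(t→t))→(e→(e→e))))) — neither is a function whose domain matches the other; composition fails here.

no type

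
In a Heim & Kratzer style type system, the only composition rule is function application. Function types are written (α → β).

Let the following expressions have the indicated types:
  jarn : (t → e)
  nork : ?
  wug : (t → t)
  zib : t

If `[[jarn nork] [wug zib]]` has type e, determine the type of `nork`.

((t → e) → (t → e))

At [[jarn nork] [wug zib]] (required: e): [wug zib] is t, which is not a function with range e; hence [jarn nork] is the functor — type (t → e).
At [jarn nork] (required: (t → e)): jarn is (t → e), which is not a function with range (t → e); hence nork is the functor — type ((t → e) → (t → e)).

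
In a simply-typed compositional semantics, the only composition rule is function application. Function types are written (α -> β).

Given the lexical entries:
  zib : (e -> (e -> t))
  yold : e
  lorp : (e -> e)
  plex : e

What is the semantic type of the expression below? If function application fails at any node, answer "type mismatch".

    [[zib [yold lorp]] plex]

[yold lorp] — lorp of type (e -> e) combines with yold of type e: type e.
[zib [yold lorp]] — zib of type (e -> (e -> t)) combines with [yold lorp] of type e: type (e -> t).
[[zib [yold lorp]] plex] — [zib [yold lorp]] of type (e -> t) combines with plex of type e: type t.

t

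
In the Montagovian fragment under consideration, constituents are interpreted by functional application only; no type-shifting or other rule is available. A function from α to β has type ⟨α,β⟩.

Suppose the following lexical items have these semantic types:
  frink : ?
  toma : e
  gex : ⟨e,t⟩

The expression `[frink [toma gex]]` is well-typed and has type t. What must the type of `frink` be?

⟨t,t⟩

[frink [toma gex]] must have type t. The sister [toma gex] has type t; that is not a function onto t, so frink must be the functor, of type ⟨t,t⟩.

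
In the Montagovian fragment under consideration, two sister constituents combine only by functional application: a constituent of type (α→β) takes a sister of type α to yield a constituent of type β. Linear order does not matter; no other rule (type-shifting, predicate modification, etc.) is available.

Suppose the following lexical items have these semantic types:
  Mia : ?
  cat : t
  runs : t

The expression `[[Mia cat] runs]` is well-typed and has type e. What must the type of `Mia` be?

(t→(t→e))

At [[Mia cat] runs] (required: e): runs is t, which is not a function with range e; hence [Mia cat] is the functor — type (t→e).
At [Mia cat] (required: (t→e)): cat is t, which is not a function with range (t→e); hence Mia is the functor — type (t→(t→e)).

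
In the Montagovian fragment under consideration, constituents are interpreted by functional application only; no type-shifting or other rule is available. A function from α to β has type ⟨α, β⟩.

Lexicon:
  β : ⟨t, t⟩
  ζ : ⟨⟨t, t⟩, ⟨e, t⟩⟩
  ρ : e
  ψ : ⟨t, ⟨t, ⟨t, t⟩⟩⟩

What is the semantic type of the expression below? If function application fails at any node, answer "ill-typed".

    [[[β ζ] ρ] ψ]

[β ζ]: functor ζ : ⟨⟨t, t⟩, ⟨e, t⟩⟩, argument β : ⟨t, t⟩; result ⟨e, t⟩.
[[β ζ] ρ]: functor [β ζ] : ⟨e, t⟩, argument ρ : e; result t.
[[[β ζ] ρ] ψ]: functor ψ : ⟨t, ⟨t, ⟨t, t⟩⟩⟩, argument [[β ζ] ρ] : t; result ⟨t, ⟨t, t⟩⟩.

⟨t, ⟨t, t⟩⟩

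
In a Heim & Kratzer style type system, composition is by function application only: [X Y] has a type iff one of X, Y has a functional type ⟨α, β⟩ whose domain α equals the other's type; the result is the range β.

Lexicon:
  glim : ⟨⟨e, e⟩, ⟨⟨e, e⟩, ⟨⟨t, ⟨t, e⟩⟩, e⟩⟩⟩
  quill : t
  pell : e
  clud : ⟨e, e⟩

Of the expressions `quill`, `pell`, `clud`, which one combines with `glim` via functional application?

clud

quill : t — neither side's domain matches the other.
pell : e — neither side's domain matches the other.
clud — combines: glim : ⟨⟨e, e⟩, ⟨⟨e, e⟩, ⟨⟨t, ⟨t, e⟩⟩, e⟩⟩⟩ takes clud : ⟨e, e⟩ as argument, giving ⟨⟨e, e⟩, ⟨⟨t, ⟨t, e⟩⟩, e⟩⟩.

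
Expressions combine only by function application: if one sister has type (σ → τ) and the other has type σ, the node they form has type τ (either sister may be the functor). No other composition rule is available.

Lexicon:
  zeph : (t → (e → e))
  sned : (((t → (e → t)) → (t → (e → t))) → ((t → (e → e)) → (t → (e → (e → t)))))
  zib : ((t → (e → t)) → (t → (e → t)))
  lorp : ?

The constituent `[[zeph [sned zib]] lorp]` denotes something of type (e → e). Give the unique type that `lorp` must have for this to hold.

[[zeph [sned zib]] lorp] is required to be (e → e). [zeph [sned zib]] : (t → (e → (e → t))) cannot yield (e → e) as functor, so lorp : ((t → (e → (e → t))) → (e → e)).

((t → (e → (e → t))) → (e → e))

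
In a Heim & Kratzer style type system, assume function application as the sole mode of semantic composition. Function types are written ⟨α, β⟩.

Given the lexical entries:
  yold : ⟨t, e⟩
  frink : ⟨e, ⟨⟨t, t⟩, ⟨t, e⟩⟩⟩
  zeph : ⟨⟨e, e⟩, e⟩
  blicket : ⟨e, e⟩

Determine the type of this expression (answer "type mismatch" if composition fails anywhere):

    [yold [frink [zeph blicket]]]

type mismatch

At [zeph blicket], zeph : ⟨⟨e, e⟩, e⟩ takes blicket : ⟨e, e⟩, giving e.
At [frink [zeph blicket]], frink : ⟨e, ⟨⟨t, t⟩, ⟨t, e⟩⟩⟩ takes [zeph blicket] : e, giving ⟨⟨t, t⟩, ⟨t, e⟩⟩.
[yold [frink [zeph blicket]]]: ⟨t, e⟩ with ⟨⟨t, t⟩, ⟨t, e⟩⟩ — neither is a function whose domain matches the other; composition fails here.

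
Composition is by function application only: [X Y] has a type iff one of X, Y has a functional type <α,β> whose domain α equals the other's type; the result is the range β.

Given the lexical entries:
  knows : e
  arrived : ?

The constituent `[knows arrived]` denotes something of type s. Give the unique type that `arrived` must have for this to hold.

<e,s>

At [knows arrived] (required: s): knows is e, which is not a function with range s; hence arrived is the functor — type <e,s>.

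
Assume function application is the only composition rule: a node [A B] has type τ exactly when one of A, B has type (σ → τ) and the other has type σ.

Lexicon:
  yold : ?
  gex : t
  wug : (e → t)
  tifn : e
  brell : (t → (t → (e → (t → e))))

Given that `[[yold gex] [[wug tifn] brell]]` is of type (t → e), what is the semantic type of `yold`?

For [[yold gex] [[wug tifn] brell]] to have type (t → e) with [[wug tifn] brell] of type (t → (e → (t → e))), [yold gex] must be the function: [yold gex] : ((t → (e → (t → e))) → (t → e)).
For [yold gex] to have type ((t → (e → (t → e))) → (t → e)) with gex of type t, yold must be the function: yold : (t → ((t → (e → (t → e))) → (t → e))).

(t → ((t → (e → (t → e))) → (t → e)))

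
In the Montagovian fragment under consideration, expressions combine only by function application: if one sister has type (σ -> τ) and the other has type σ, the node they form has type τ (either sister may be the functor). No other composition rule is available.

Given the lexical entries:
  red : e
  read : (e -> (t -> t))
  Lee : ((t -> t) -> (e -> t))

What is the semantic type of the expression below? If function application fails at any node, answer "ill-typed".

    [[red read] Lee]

At [red read], read : (e -> (t -> t)) takes red : e, giving (t -> t).
At [[red read] Lee], Lee : ((t -> t) -> (e -> t)) takes [red read] : (t -> t), giving (e -> t).

(e -> t)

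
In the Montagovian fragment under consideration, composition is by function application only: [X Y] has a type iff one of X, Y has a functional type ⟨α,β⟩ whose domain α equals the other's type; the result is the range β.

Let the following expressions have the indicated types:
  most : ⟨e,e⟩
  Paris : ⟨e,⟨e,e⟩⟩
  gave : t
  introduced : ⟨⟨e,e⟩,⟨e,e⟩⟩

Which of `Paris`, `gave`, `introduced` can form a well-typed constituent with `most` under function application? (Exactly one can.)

Paris : ⟨e,⟨e,e⟩⟩ — does not combine with most.
gave : t — does not combine with most.
introduced — combines: introduced : ⟨⟨e,e⟩,⟨e,e⟩⟩ takes most : ⟨e,e⟩ as argument, giving ⟨e,e⟩.

introduced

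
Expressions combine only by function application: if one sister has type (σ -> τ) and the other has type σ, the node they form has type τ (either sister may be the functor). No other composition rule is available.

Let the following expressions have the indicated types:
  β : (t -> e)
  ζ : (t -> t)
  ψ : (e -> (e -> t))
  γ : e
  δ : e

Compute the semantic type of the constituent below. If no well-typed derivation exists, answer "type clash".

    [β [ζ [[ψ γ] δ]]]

e

At [ψ γ], ψ : (e -> (e -> t)) takes γ : e, giving (e -> t).
At [[ψ γ] δ], [ψ γ] : (e -> t) takes δ : e, giving t.
At [ζ [[ψ γ] δ]], ζ : (t -> t) takes [[ψ γ] δ] : t, giving t.
At [β [ζ [[ψ γ] δ]]], β : (t -> e) takes [ζ [[ψ γ] δ]] : t, giving e.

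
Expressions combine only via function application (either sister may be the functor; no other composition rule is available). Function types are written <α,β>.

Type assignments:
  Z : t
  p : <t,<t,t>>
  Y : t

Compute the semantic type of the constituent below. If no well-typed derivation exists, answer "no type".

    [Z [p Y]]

t

At [p Y], p : <t,<t,t>> takes Y : t, giving <t,t>.
At [Z [p Y]], [p Y] : <t,t> takes Z : t, giving t.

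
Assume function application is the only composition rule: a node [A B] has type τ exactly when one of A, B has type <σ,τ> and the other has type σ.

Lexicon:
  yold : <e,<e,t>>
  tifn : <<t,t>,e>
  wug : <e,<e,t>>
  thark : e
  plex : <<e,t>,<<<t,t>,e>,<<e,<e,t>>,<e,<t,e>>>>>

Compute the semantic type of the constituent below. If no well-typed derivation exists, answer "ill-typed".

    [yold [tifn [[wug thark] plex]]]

At [wug thark], wug : <e,<e,t>> takes thark : e, giving <e,t>.
At [[wug thark] plex], plex : <<e,t>,<<<t,t>,e>,<<e,<e,t>>,<e,<t,e>>>>> takes [wug thark] : <e,t>, giving <<<t,t>,e>,<<e,<e,t>>,<e,<t,e>>>>.
At [tifn [[wug thark] plex]], [[wug thark] plex] : <<<t,t>,e>,<<e,<e,t>>,<e,<t,e>>>> takes tifn : <<t,t>,e>, giving <<e,<e,t>>,<e,<t,e>>>.
At [yold [tifn [[wug thark] plex]]], [tifn [[wug thark] plex]] : <<e,<e,t>>,<e,<t,e>>> takes yold : <e,<e,t>>, giving <e,<t,e>>.

<e,<t,e>>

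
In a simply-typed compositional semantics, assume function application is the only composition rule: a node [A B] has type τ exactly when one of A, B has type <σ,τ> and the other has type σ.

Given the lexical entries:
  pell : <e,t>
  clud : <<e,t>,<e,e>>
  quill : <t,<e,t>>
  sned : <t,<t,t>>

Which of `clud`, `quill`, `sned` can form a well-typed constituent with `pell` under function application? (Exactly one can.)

clud

clud — combines: clud : <<e,t>,<e,e>> takes pell : <e,t> as argument, giving <e,e>.
quill : <t,<e,t>> — no; pell wants e, and quill wants t.
sned : <t,<t,t>> — no; pell wants e, and sned wants t.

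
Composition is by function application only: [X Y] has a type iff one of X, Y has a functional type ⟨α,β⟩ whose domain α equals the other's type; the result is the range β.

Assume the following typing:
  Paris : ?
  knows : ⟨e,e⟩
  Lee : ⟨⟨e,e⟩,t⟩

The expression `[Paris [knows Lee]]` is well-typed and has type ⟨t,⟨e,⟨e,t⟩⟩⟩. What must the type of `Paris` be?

⟨t,⟨t,⟨e,⟨e,t⟩⟩⟩⟩

[Paris [knows Lee]] must have type ⟨t,⟨e,⟨e,t⟩⟩⟩. The sister [knows Lee] has type t; that is not a function onto ⟨t,⟨e,⟨e,t⟩⟩⟩, so Paris must be the functor, of type ⟨t,⟨t,⟨e,⟨e,t⟩⟩⟩⟩.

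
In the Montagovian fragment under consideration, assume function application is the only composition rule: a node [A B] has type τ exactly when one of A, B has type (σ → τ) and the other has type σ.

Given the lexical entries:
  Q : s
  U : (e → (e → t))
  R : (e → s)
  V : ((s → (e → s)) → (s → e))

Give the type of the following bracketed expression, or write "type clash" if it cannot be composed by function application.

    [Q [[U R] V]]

type clash

[U R]: (e → (e → t)) with (e → s) — neither is a function whose domain matches the other; composition fails here.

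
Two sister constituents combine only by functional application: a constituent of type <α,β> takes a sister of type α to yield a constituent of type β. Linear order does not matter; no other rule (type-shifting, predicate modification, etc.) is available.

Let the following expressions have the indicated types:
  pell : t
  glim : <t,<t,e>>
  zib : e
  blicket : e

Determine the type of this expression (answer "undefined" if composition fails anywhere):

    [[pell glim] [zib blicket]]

At [pell glim], glim : <t,<t,e>> takes pell : t, giving <t,e>.
[zib blicket]: e and e cannot combine by function application — type clash.

undefined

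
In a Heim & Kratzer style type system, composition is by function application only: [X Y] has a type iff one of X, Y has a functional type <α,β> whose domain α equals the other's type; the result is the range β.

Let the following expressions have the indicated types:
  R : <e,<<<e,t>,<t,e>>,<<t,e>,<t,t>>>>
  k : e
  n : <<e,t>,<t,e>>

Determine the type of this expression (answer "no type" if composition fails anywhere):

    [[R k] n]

<<t,e>,<t,t>>

[R k]: R is <e,<<<e,t>,<t,e>>,<<t,e>,<t,t>>>>, k is e; result <<<e,t>,<t,e>>,<<t,e>,<t,t>>>.
[[R k] n]: [R k] is <<<e,t>,<t,e>>,<<t,e>,<t,t>>>, n is <<e,t>,<t,e>>; result <<t,e>,<t,t>>.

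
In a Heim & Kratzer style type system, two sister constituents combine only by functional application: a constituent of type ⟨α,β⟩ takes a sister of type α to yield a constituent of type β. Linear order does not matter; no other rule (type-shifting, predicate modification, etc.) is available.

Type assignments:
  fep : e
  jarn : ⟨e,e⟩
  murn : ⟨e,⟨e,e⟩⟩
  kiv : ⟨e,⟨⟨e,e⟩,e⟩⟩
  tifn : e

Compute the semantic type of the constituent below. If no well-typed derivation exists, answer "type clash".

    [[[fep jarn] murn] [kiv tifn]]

[fep jarn] — jarn of type ⟨e,e⟩ combines with fep of type e: type e.
[[fep jarn] murn] — murn of type ⟨e,⟨e,e⟩⟩ combines with [fep jarn] of type e: type ⟨e,e⟩.
[kiv tifn] — kiv of type ⟨e,⟨⟨e,e⟩,e⟩⟩ combines with tifn of type e: type ⟨⟨e,e⟩,e⟩.
[[[fep jarn] murn] [kiv tifn]] — [kiv tifn] of type ⟨⟨e,e⟩,e⟩ combines with [[fep jarn] murn] of type ⟨e,e⟩: type e.

e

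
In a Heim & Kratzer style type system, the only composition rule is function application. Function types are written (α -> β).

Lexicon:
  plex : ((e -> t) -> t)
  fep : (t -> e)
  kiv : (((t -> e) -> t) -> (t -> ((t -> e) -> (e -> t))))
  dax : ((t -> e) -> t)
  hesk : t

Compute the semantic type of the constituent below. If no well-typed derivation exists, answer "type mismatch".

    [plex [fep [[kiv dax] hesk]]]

[kiv dax]: (((t -> e) -> t) -> (t -> ((t -> e) -> (e -> t)))) applied to ((t -> e) -> t) yields (t -> ((t -> e) -> (e -> t))).
[[kiv dax] hesk]: (t -> ((t -> e) -> (e -> t))) applied to t yields ((t -> e) -> (e -> t)).
[fep [[kiv dax] hesk]]: ((t -> e) -> (e -> t)) applied to (t -> e) yields (e -> t).
[plex [fep [[kiv dax] hesk]]]: ((e -> t) -> t) applied to (e -> t) yields t.

t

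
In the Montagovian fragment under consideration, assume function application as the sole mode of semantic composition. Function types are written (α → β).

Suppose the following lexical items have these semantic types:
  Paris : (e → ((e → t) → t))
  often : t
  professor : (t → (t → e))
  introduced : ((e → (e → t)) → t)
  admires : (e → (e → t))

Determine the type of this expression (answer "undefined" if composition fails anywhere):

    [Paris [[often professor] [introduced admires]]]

((e → t) → t)

[often professor]: professor is (t → (t → e)), often is t; result (t → e).
[introduced admires]: introduced is ((e → (e → t)) → t), admires is (e → (e → t)); result t.
[[often professor] [introduced admires]]: [often professor] is (t → e), [introduced admires] is t; result e.
[Paris [[often professor] [introduced admires]]]: Paris is (e → ((e → t) → t)), [[often professor] [introduced admires]] is e; result ((e → t) → t).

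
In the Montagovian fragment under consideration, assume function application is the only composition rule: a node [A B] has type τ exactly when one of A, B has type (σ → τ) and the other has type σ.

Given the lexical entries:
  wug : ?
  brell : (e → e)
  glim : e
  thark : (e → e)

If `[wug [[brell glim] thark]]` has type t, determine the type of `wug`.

For [wug [[brell glim] thark]] to have type t with [[brell glim] thark] of type e, wug must be the function: wug : (e → t).

(e → t)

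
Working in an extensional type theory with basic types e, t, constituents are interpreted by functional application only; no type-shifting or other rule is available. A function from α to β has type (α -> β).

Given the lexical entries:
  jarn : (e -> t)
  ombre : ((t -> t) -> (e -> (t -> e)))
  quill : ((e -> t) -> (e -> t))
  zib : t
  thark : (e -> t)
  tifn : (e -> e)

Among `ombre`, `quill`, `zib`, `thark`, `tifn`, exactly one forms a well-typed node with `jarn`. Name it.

quill

ombre : ((t -> t) -> (e -> (t -> e))) — jarn needs e; ombre needs (t -> t); neither fits.
quill — combines: quill : ((e -> t) -> (e -> t)) takes jarn : (e -> t) as argument, giving (e -> t).
zib : t — jarn needs e; zib needs nothing (atomic); neither fits.
thark : (e -> t) — jarn needs e; thark needs e; neither fits.
tifn : (e -> e) — jarn needs e; tifn needs e; neither fits.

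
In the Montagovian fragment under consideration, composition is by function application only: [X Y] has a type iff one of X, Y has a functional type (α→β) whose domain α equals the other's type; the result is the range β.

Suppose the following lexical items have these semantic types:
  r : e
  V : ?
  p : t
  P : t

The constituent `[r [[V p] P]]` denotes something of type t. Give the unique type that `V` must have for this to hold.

For [r [[V p] P]] to have type t with r of type e, [[V p] P] must be the function: [[V p] P] : (e→t).
For [[V p] P] to have type (e→t) with P of type t, [V p] must be the function: [V p] : (t→(e→t)).
For [V p] to have type (t→(e→t)) with p of type t, V must be the function: V : (t→(t→(e→t))).

(t→(t→(e→t)))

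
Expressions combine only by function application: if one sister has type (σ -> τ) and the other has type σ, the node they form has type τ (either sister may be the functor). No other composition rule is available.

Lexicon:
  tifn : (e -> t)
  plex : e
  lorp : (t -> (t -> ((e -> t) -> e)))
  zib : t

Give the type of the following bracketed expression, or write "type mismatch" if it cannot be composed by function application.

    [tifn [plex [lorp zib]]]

type mismatch

[lorp zib]: lorp is (t -> (t -> ((e -> t) -> e))), zib is t; result (t -> ((e -> t) -> e)).
[plex [lorp zib]]: e with (t -> ((e -> t) -> e)) — neither is a function whose domain matches the other; composition fails here.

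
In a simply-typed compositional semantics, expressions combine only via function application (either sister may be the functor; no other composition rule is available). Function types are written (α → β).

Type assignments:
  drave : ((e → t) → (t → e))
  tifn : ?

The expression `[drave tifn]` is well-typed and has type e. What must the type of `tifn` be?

At [drave tifn] (required: e): drave is ((e → t) → (t → e)), which is not a function with range e; hence tifn is the functor — type (((e → t) → (t → e)) → e).

(((e → t) → (t → e)) → e)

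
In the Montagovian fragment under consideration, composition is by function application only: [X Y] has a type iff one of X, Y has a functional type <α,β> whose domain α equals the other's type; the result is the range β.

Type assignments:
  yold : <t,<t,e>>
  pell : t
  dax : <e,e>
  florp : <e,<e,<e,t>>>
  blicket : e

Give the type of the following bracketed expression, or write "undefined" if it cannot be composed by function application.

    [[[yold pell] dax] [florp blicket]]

[yold pell]: functor yold : <t,<t,e>>, argument pell : t; result <t,e>.
At [[yold pell] dax]: neither <t,e> nor <e,e> can take the other as argument; the node is ill-typed.

undefined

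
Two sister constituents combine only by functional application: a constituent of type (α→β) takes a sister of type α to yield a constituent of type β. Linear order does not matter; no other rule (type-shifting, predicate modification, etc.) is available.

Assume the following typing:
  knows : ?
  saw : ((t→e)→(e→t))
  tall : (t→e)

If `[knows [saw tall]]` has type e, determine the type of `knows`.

[knows [saw tall]] must have type e. The sister [saw tall] has type (e→t); that is not a function onto e, so knows must be the functor, of type ((e→t)→e).

((e→t)→e)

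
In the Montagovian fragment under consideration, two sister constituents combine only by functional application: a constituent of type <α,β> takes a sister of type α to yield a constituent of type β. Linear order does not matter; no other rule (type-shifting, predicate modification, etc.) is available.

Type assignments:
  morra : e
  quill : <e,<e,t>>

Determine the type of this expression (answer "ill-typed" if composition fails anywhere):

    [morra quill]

<e,t>

[morra quill] — quill of type <e,<e,t>> combines with morra of type e: type <e,t>.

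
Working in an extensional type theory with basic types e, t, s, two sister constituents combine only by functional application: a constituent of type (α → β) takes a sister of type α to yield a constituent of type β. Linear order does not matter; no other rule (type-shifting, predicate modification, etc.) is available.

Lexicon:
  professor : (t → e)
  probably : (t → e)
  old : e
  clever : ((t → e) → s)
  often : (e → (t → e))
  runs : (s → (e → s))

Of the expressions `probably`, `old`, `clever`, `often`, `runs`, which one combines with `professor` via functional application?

probably : (t → e) — does not combine with professor.
old : e — does not combine with professor.
clever — combines: clever : ((t → e) → s) takes professor : (t → e) as argument, giving s.
often : (e → (t → e)) — does not combine with professor.
runs : (s → (e → s)) — does not combine with professor.

clever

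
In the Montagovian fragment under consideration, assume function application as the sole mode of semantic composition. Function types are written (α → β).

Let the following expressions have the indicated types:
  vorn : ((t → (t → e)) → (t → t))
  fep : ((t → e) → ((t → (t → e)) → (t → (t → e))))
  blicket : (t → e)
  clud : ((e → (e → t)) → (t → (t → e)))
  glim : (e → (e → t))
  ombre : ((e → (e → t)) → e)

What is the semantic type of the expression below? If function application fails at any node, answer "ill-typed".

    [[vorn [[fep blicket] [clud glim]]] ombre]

[fep blicket]: ((t → e) → ((t → (t → e)) → (t → (t → e)))) applied to (t → e) yields ((t → (t → e)) → (t → (t → e))).
[clud glim]: ((e → (e → t)) → (t → (t → e))) applied to (e → (e → t)) yields (t → (t → e)).
[[fep blicket] [clud glim]]: ((t → (t → e)) → (t → (t → e))) applied to (t → (t → e)) yields (t → (t → e)).
[vorn [[fep blicket] [clud glim]]]: ((t → (t → e)) → (t → t)) applied to (t → (t → e)) yields (t → t).
[[vorn [[fep blicket] [clud glim]]] ombre]: (t → t) with ((e → (e → t)) → e) — neither is a function whose domain matches the other; composition fails here.

ill-typed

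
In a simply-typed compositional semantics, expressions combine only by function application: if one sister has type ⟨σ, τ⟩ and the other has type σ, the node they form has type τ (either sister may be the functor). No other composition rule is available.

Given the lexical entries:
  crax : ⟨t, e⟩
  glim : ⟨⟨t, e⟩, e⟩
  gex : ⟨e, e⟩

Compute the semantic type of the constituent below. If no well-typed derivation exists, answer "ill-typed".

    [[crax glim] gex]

e

At [crax glim], glim : ⟨⟨t, e⟩, e⟩ takes crax : ⟨t, e⟩, giving e.
At [[crax glim] gex], gex : ⟨e, e⟩ takes [crax glim] : e, giving e.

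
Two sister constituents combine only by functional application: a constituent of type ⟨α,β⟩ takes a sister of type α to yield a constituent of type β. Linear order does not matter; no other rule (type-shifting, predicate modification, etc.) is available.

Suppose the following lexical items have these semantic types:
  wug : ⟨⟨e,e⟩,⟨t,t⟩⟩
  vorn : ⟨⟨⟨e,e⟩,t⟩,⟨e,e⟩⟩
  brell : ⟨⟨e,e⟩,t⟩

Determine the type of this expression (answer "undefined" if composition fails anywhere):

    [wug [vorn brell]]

⟨t,t⟩

[vorn brell]: vorn is ⟨⟨⟨e,e⟩,t⟩,⟨e,e⟩⟩, brell is ⟨⟨e,e⟩,t⟩; result ⟨e,e⟩.
[wug [vorn brell]]: wug is ⟨⟨e,e⟩,⟨t,t⟩⟩, [vorn brell] is ⟨e,e⟩; result ⟨t,t⟩.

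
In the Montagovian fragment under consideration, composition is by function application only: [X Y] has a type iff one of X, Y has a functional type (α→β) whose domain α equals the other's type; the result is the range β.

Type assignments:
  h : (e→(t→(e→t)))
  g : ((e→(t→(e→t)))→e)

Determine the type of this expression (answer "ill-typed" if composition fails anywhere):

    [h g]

[h g] — g of type ((e→(t→(e→t)))→e) combines with h of type (e→(t→(e→t))): type e.

e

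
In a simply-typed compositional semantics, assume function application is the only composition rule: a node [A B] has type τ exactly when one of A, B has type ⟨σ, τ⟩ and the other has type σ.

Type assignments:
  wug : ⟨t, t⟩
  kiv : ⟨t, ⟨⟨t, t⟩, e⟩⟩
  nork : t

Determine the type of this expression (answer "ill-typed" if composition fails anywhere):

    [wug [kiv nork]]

[kiv nork]: kiv is ⟨t, ⟨⟨t, t⟩, e⟩⟩, nork is t; result ⟨⟨t, t⟩, e⟩.
[wug [kiv nork]]: [kiv nork] is ⟨⟨t, t⟩, e⟩, wug is ⟨t, t⟩; result e.

e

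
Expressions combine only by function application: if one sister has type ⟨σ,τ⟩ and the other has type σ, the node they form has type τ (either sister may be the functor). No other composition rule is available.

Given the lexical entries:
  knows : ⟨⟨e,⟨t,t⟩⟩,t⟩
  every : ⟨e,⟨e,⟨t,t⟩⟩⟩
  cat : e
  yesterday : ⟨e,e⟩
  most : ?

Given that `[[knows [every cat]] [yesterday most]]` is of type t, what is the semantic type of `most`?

At [[knows [every cat]] [yesterday most]] (required: t): [knows [every cat]] is t, which is not a function with range t; hence [yesterday most] is the functor — type ⟨t,t⟩.
At [yesterday most] (required: ⟨t,t⟩): yesterday is ⟨e,e⟩, which is not a function with range ⟨t,t⟩; hence most is the functor — type ⟨⟨e,e⟩,⟨t,t⟩⟩.

⟨⟨e,e⟩,⟨t,t⟩⟩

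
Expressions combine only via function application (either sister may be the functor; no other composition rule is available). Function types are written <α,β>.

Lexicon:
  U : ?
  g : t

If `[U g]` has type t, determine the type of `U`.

<t,t>

[U g] is required to be t. g : t cannot yield t as functor, so U : <t,t>.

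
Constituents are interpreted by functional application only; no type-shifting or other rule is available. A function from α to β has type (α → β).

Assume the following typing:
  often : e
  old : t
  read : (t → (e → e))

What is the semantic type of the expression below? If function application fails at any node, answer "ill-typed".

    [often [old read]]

[old read]: read is (t → (e → e)), old is t; result (e → e).
[often [old read]]: [old read] is (e → e), often is e; result e.

e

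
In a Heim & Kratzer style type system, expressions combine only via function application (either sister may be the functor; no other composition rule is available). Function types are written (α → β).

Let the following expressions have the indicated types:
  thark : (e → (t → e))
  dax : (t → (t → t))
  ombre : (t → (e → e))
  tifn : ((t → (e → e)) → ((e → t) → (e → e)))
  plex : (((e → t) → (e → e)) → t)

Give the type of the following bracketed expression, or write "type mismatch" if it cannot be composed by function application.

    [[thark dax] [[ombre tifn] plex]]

type mismatch

[thark dax]: (e → (t → e)) and (t → (t → t)) cannot combine by function application — type clash.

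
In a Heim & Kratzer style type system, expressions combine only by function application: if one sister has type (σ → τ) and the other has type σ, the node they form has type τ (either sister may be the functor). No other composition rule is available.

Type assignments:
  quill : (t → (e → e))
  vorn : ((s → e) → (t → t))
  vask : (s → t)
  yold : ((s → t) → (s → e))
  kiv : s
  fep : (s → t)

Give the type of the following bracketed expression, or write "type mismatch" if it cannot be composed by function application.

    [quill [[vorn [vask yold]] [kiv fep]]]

[vask yold]: ((s → t) → (s → e)) applied to (s → t) yields (s → e).
[vorn [vask yold]]: ((s → e) → (t → t)) applied to (s → e) yields (t → t).
[kiv fep]: (s → t) applied to s yields t.
[[vorn [vask yold]] [kiv fep]]: (t → t) applied to t yields t.
[quill [[vorn [vask yold]] [kiv fep]]]: (t → (e → e)) applied to t yields (e → e).

(e → e)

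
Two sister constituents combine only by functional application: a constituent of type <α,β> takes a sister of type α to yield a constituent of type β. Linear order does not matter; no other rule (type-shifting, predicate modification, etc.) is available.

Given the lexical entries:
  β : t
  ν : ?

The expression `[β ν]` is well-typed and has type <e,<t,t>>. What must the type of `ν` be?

<t,<e,<t,t>>>

At [β ν] (required: <e,<t,t>>): β is t, which is not a function with range <e,<t,t>>; hence ν is the functor — type <t,<e,<t,t>>>.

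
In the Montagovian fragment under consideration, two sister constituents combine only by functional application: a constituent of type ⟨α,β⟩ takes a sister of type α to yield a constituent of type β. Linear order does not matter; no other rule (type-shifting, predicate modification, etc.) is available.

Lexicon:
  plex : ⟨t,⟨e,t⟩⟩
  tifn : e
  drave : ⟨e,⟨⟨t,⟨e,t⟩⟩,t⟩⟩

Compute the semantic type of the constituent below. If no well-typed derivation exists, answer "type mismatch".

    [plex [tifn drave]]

t

[tifn drave] — drave of type ⟨e,⟨⟨t,⟨e,t⟩⟩,t⟩⟩ combines with tifn of type e: type ⟨⟨t,⟨e,t⟩⟩,t⟩.
[plex [tifn drave]] — [tifn drave] of type ⟨⟨t,⟨e,t⟩⟩,t⟩ combines with plex of type ⟨t,⟨e,t⟩⟩: type t.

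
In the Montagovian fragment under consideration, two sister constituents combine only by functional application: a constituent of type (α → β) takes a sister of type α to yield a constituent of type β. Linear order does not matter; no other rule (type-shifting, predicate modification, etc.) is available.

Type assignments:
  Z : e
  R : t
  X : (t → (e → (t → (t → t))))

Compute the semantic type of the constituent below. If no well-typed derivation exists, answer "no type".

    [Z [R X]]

[R X]: X is (t → (e → (t → (t → t)))), R is t; result (e → (t → (t → t))).
[Z [R X]]: [R X] is (e → (t → (t → t))), Z is e; result (t → (t → t)).

(t → (t → t))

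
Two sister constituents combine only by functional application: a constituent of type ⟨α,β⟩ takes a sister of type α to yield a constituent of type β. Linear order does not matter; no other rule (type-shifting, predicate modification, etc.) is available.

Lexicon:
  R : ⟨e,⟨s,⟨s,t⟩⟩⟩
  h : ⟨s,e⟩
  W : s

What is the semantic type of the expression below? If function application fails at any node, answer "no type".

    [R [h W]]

⟨s,⟨s,t⟩⟩

[h W]: functor h : ⟨s,e⟩, argument W : s; result e.
[R [h W]]: functor R : ⟨e,⟨s,⟨s,t⟩⟩⟩, argument [h W] : e; result ⟨s,⟨s,t⟩⟩.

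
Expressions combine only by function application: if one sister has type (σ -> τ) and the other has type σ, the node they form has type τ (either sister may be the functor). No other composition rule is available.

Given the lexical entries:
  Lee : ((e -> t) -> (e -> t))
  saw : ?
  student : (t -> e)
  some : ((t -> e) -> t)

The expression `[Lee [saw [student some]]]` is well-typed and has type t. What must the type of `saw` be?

(t -> (((e -> t) -> (e -> t)) -> t))

At [Lee [saw [student some]]] (required: t): Lee is ((e -> t) -> (e -> t)), which is not a function with range t; hence [saw [student some]] is the functor — type (((e -> t) -> (e -> t)) -> t).
At [saw [student some]] (required: (((e -> t) -> (e -> t)) -> t)): [student some] is t, which is not a function with range (((e -> t) -> (e -> t)) -> t); hence saw is the functor — type (t -> (((e -> t) -> (e -> t)) -> t)).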